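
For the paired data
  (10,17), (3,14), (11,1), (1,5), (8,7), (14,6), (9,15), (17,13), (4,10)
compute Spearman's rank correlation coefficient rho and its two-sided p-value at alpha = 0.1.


Step 1: Rank x and y separately (midranks; no ties here).
rank(x): 10->6, 3->2, 11->7, 1->1, 8->4, 14->8, 9->5, 17->9, 4->3
rank(y): 17->9, 14->7, 1->1, 5->2, 7->4, 6->3, 15->8, 13->6, 10->5
Step 2: d_i = R_x(i) - R_y(i); compute d_i^2.
  (6-9)^2=9, (2-7)^2=25, (7-1)^2=36, (1-2)^2=1, (4-4)^2=0, (8-3)^2=25, (5-8)^2=9, (9-6)^2=9, (3-5)^2=4
sum(d^2) = 118.
Step 3: rho = 1 - 6*118 / (9*(9^2 - 1)) = 1 - 708/720 = 0.016667.
Step 4: Under H0, t = rho * sqrt((n-2)/(1-rho^2)) = 0.0441 ~ t(7).
Step 5: Two-sided p-value from the t-distribution with 7 df = 0.966055.
Step 6: alpha = 0.1. fail to reject H0.

rho = 0.0167, p = 0.966055, fail to reject H0 at alpha = 0.1.


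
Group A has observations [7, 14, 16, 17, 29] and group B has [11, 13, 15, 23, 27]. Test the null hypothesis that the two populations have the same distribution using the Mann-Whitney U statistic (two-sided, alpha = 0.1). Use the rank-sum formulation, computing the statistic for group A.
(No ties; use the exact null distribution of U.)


Step 1: Combine and sort all 10 observations; assign midranks.
sorted (value, group): (7,X), (11,Y), (13,Y), (14,X), (15,Y), (16,X), (17,X), (23,Y), (27,Y), (29,X)
ranks: 7->1, 11->2, 13->3, 14->4, 15->5, 16->6, 17->7, 23->8, 27->9, 29->10
Step 2: Rank sum for X: R1 = 1 + 4 + 6 + 7 + 10 = 28.
Step 3: U_X = R1 - n1(n1+1)/2 = 28 - 5*6/2 = 28 - 15 = 13.
       U_Y = n1*n2 - U_X = 25 - 13 = 12.
Step 4: No ties, so the exact null distribution of U (based on enumerating the C(10,5) = 252 equally likely rank assignments) gives the two-sided p-value.
Step 5: p-value = 1.000000; compare to alpha = 0.1. fail to reject H0.

U_X = 13, p = 1.000000, fail to reject H0 at alpha = 0.1.


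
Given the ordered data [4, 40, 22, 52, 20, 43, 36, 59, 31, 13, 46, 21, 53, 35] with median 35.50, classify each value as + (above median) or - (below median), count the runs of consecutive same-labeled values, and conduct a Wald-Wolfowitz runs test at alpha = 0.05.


Step 1: Compute median = 35.50; label A = above, B = below.
Labels in order: BABABAAABBABAB  (n_A = 7, n_B = 7)
Step 2: Count runs R = 11.
Step 3: Under H0 (random ordering), E[R] = 2*n_A*n_B/(n_A+n_B) + 1 = 2*7*7/14 + 1 = 8.0000.
        Var[R] = 2*n_A*n_B*(2*n_A*n_B - n_A - n_B) / ((n_A+n_B)^2 * (n_A+n_B-1)) = 8232/2548 = 3.2308.
        SD[R] = 1.7974.
Step 4: Continuity-corrected z = (R - 0.5 - E[R]) / SD[R] = (11 - 0.5 - 8.0000) / 1.7974 = 1.3909.
Step 5: Two-sided p-value via normal approximation = 2*(1 - Phi(|z|)) = 0.164264.
Step 6: alpha = 0.05. fail to reject H0.

R = 11, z = 1.3909, p = 0.164264, fail to reject H0.


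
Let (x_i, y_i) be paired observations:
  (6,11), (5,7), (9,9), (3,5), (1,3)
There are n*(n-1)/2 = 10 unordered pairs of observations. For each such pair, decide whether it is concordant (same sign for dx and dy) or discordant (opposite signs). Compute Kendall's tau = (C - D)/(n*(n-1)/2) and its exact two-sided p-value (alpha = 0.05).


Step 1: Enumerate the 10 unordered pairs (i,j) with i<j and classify each by sign(x_j-x_i) * sign(y_j-y_i).
  (1,2):dx=-1,dy=-4->C; (1,3):dx=+3,dy=-2->D; (1,4):dx=-3,dy=-6->C; (1,5):dx=-5,dy=-8->C
  (2,3):dx=+4,dy=+2->C; (2,4):dx=-2,dy=-2->C; (2,5):dx=-4,dy=-4->C; (3,4):dx=-6,dy=-4->C
  (3,5):dx=-8,dy=-6->C; (4,5):dx=-2,dy=-2->C
Step 2: C = 9, D = 1, total pairs = 10.
Step 3: tau = (C - D)/(n(n-1)/2) = (9 - 1)/10 = 0.800000.
Step 4: Exact two-sided p-value (enumerate n! = 120 permutations of y under H0): p = 0.083333.
Step 5: alpha = 0.05. fail to reject H0.

tau_b = 0.8000 (C=9, D=1), p = 0.083333, fail to reject H0.


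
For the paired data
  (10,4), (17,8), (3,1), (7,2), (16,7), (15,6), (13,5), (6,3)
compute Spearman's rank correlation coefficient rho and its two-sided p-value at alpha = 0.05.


Step 1: Rank x and y separately (midranks; no ties here).
rank(x): 10->4, 17->8, 3->1, 7->3, 16->7, 15->6, 13->5, 6->2
rank(y): 4->4, 8->8, 1->1, 2->2, 7->7, 6->6, 5->5, 3->3
Step 2: d_i = R_x(i) - R_y(i); compute d_i^2.
  (4-4)^2=0, (8-8)^2=0, (1-1)^2=0, (3-2)^2=1, (7-7)^2=0, (6-6)^2=0, (5-5)^2=0, (2-3)^2=1
sum(d^2) = 2.
Step 3: rho = 1 - 6*2 / (8*(8^2 - 1)) = 1 - 12/504 = 0.976190.
Step 4: Under H0, t = rho * sqrt((n-2)/(1-rho^2)) = 11.0235 ~ t(6).
Step 5: Two-sided p-value from the t-distribution with 6 df = 0.000033.
Step 6: alpha = 0.05. reject H0.

rho = 0.9762, p = 0.000033, reject H0 at alpha = 0.05.


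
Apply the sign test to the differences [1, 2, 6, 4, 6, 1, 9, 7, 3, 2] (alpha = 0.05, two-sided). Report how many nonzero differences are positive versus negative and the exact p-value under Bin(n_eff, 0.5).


Step 1: Discard zero differences. Original n = 10; n_eff = number of nonzero differences = 10.
Nonzero differences (with sign): +1, +2, +6, +4, +6, +1, +9, +7, +3, +2
Step 2: Count signs: positive = 10, negative = 0.
Step 3: Under H0: P(positive) = 0.5, so the number of positives S ~ Bin(10, 0.5).
Step 4: Two-sided exact p-value = sum of Bin(10,0.5) probabilities at or below the observed probability = 0.001953.
Step 5: alpha = 0.05. reject H0.

n_eff = 10, pos = 10, neg = 0, p = 0.001953, reject H0.


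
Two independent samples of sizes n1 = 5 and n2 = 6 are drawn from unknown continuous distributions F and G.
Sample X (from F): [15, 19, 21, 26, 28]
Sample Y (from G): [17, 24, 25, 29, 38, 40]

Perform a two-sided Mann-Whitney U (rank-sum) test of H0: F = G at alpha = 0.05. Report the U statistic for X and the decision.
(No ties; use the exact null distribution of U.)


Step 1: Combine and sort all 11 observations; assign midranks.
sorted (value, group): (15,X), (17,Y), (19,X), (21,X), (24,Y), (25,Y), (26,X), (28,X), (29,Y), (38,Y), (40,Y)
ranks: 15->1, 17->2, 19->3, 21->4, 24->5, 25->6, 26->7, 28->8, 29->9, 38->10, 40->11
Step 2: Rank sum for X: R1 = 1 + 3 + 4 + 7 + 8 = 23.
Step 3: U_X = R1 - n1(n1+1)/2 = 23 - 5*6/2 = 23 - 15 = 8.
       U_Y = n1*n2 - U_X = 30 - 8 = 22.
Step 4: No ties, so the exact null distribution of U (based on enumerating the C(11,5) = 462 equally likely rank assignments) gives the two-sided p-value.
Step 5: p-value = 0.246753; compare to alpha = 0.05. fail to reject H0.

U_X = 8, p = 0.246753, fail to reject H0 at alpha = 0.05.


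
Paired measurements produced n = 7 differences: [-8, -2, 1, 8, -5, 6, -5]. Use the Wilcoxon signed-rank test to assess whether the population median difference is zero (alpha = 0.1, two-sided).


Step 1: Drop any zero differences (none here) and take |d_i|.
|d| = [8, 2, 1, 8, 5, 6, 5]
Step 2: Midrank |d_i| (ties get averaged ranks).
ranks: |8|->6.5, |2|->2, |1|->1, |8|->6.5, |5|->3.5, |6|->5, |5|->3.5
Step 3: Attach original signs; sum ranks with positive sign and with negative sign.
W+ = 1 + 6.5 + 5 = 12.5
W- = 6.5 + 2 + 3.5 + 3.5 = 15.5
(Check: W+ + W- = 28 should equal n(n+1)/2 = 28.)
Step 4: Test statistic W = min(W+, W-) = 12.5.
Step 5: Ties in |d|, so use the tie-corrected normal approximation.
        E[W] = n(n+1)/4 = 7*8/4 = 14.
        Tie groups: |d|=5 (t=2), |d|=8 (t=2); sum(t^3 - t) = 12.
        Var[W] = n(n+1)(2n+1)/24 - sum(t^3-t)/48 = 840/24 - 12/48 = 34.75.
        z = (W - E[W]) / sqrt(Var[W]) = (12.5 - 14) / 5.8949 = -0.2545.
        Two-sided p = 2*Phi(z) = 0.799143.
Step 6: alpha = 0.1. fail to reject H0.

W+ = 12.5, W- = 15.5, W = min = 12.5, p = 0.799143, fail to reject H0.


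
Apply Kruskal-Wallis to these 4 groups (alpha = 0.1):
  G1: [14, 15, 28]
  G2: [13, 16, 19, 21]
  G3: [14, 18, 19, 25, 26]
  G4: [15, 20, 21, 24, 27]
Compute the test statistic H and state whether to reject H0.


Step 1: Combine all N = 17 observations and assign midranks.
sorted (value, group, rank): (13,G2,1), (14,G1,2.5), (14,G3,2.5), (15,G1,4.5), (15,G4,4.5), (16,G2,6), (18,G3,7), (19,G2,8.5), (19,G3,8.5), (20,G4,10), (21,G2,11.5), (21,G4,11.5), (24,G4,13), (25,G3,14), (26,G3,15), (27,G4,16), (28,G1,17)
Step 2: Sum ranks within each group.
R_1 = 24 (n_1 = 3)
R_2 = 27 (n_2 = 4)
R_3 = 47 (n_3 = 5)
R_4 = 55 (n_4 = 5)
Step 3: H = 12/(N(N+1)) * sum(R_i^2/n_i) - 3(N+1)
     = 12/(17*18) * (24^2/3 + 27^2/4 + 47^2/5 + 55^2/5) - 3*18
     = 0.039216 * 1421.05 - 54
     = 1.727451.
Step 4: Ties present; correction factor C = 1 - 24/(17^3 - 17) = 0.995098. Corrected H = 1.727451 / 0.995098 = 1.735961.
Step 5: Under H0, H ~ chi^2(3); p-value = 0.628969.
Step 6: alpha = 0.1. fail to reject H0.

H = 1.7360, df = 3, p = 0.628969, fail to reject H0.


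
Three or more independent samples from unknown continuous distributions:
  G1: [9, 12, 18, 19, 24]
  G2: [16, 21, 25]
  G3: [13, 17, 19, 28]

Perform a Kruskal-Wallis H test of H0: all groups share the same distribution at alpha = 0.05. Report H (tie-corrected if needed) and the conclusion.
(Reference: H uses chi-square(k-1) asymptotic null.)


Step 1: Combine all N = 12 observations and assign midranks.
sorted (value, group, rank): (9,G1,1), (12,G1,2), (13,G3,3), (16,G2,4), (17,G3,5), (18,G1,6), (19,G1,7.5), (19,G3,7.5), (21,G2,9), (24,G1,10), (25,G2,11), (28,G3,12)
Step 2: Sum ranks within each group.
R_1 = 26.5 (n_1 = 5)
R_2 = 24 (n_2 = 3)
R_3 = 27.5 (n_3 = 4)
Step 3: H = 12/(N(N+1)) * sum(R_i^2/n_i) - 3(N+1)
     = 12/(12*13) * (26.5^2/5 + 24^2/3 + 27.5^2/4) - 3*13
     = 0.076923 * 521.513 - 39
     = 1.116346.
Step 4: Ties present; correction factor C = 1 - 6/(12^3 - 12) = 0.996503. Corrected H = 1.116346 / 0.996503 = 1.120263.
Step 5: Under H0, H ~ chi^2(2); p-value = 0.571134.
Step 6: alpha = 0.05. fail to reject H0.

H = 1.1203, df = 2, p = 0.571134, fail to reject H0.


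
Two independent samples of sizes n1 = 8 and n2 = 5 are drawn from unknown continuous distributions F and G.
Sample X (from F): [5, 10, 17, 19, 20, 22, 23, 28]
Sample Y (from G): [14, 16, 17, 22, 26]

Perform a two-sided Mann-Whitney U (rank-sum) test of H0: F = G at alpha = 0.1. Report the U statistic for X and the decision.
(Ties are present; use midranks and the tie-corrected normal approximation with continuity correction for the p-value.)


Step 1: Combine and sort all 13 observations; assign midranks.
sorted (value, group): (5,X), (10,X), (14,Y), (16,Y), (17,X), (17,Y), (19,X), (20,X), (22,X), (22,Y), (23,X), (26,Y), (28,X)
ranks: 5->1, 10->2, 14->3, 16->4, 17->5.5, 17->5.5, 19->7, 20->8, 22->9.5, 22->9.5, 23->11, 26->12, 28->13
Step 2: Rank sum for X: R1 = 1 + 2 + 5.5 + 7 + 8 + 9.5 + 11 + 13 = 57.
Step 3: U_X = R1 - n1(n1+1)/2 = 57 - 8*9/2 = 57 - 36 = 21.
       U_Y = n1*n2 - U_X = 40 - 21 = 19.
Step 4: Ties are present, so use the tie-corrected normal approximation (with continuity correction) for the p-value.
Step 5: p-value = 0.941492; compare to alpha = 0.1. fail to reject H0.

U_X = 21, p = 0.941492, fail to reject H0 at alpha = 0.1.


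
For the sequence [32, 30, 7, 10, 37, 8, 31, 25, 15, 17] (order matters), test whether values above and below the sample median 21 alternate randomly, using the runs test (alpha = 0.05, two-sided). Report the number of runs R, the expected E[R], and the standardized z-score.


Step 1: Compute median = 21; label A = above, B = below.
Labels in order: AABBABAABB  (n_A = 5, n_B = 5)
Step 2: Count runs R = 6.
Step 3: Under H0 (random ordering), E[R] = 2*n_A*n_B/(n_A+n_B) + 1 = 2*5*5/10 + 1 = 6.0000.
        Var[R] = 2*n_A*n_B*(2*n_A*n_B - n_A - n_B) / ((n_A+n_B)^2 * (n_A+n_B-1)) = 2000/900 = 2.2222.
        SD[R] = 1.4907.
Step 4: R = E[R], so z = 0 with no continuity correction.
Step 5: Two-sided p-value via normal approximation = 2*(1 - Phi(|z|)) = 1.000000.
Step 6: alpha = 0.05. fail to reject H0.

R = 6, z = 0.0000, p = 1.000000, fail to reject H0.


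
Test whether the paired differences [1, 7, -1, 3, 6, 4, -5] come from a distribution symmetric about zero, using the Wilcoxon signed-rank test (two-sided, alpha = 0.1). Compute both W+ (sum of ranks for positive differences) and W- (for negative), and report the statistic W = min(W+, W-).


Step 1: Drop any zero differences (none here) and take |d_i|.
|d| = [1, 7, 1, 3, 6, 4, 5]
Step 2: Midrank |d_i| (ties get averaged ranks).
ranks: |1|->1.5, |7|->7, |1|->1.5, |3|->3, |6|->6, |4|->4, |5|->5
Step 3: Attach original signs; sum ranks with positive sign and with negative sign.
W+ = 1.5 + 7 + 3 + 6 + 4 = 21.5
W- = 1.5 + 5 = 6.5
(Check: W+ + W- = 28 should equal n(n+1)/2 = 28.)
Step 4: Test statistic W = min(W+, W-) = 6.5.
Step 5: Ties in |d|, so use the tie-corrected normal approximation.
        E[W] = n(n+1)/4 = 7*8/4 = 14.
        Tie groups: |d|=1 (t=2); sum(t^3 - t) = 6.
        Var[W] = n(n+1)(2n+1)/24 - sum(t^3-t)/48 = 840/24 - 6/48 = 34.875.
        z = (W - E[W]) / sqrt(Var[W]) = (6.5 - 14) / 5.9055 = -1.2700.
        Two-sided p = 2*Phi(z) = 0.204084.
Step 6: alpha = 0.1. fail to reject H0.

W+ = 21.5, W- = 6.5, W = min = 6.5, p = 0.204084, fail to reject H0.


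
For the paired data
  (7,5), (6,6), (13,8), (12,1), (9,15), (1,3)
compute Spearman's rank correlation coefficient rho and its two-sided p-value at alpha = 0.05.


Step 1: Rank x and y separately (midranks; no ties here).
rank(x): 7->3, 6->2, 13->6, 12->5, 9->4, 1->1
rank(y): 5->3, 6->4, 8->5, 1->1, 15->6, 3->2
Step 2: d_i = R_x(i) - R_y(i); compute d_i^2.
  (3-3)^2=0, (2-4)^2=4, (6-5)^2=1, (5-1)^2=16, (4-6)^2=4, (1-2)^2=1
sum(d^2) = 26.
Step 3: rho = 1 - 6*26 / (6*(6^2 - 1)) = 1 - 156/210 = 0.257143.
Step 4: Under H0, t = rho * sqrt((n-2)/(1-rho^2)) = 0.5322 ~ t(4).
Step 5: Two-sided p-value from the t-distribution with 4 df = 0.622787.
Step 6: alpha = 0.05. fail to reject H0.

rho = 0.2571, p = 0.622787, fail to reject H0 at alpha = 0.05.


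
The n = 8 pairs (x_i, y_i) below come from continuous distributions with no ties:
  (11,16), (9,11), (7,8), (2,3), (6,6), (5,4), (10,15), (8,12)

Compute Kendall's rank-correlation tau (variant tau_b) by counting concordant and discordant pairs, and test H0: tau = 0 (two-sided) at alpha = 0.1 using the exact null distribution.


Step 1: Enumerate the 28 unordered pairs (i,j) with i<j and classify each by sign(x_j-x_i) * sign(y_j-y_i).
  (1,2):dx=-2,dy=-5->C; (1,3):dx=-4,dy=-8->C; (1,4):dx=-9,dy=-13->C; (1,5):dx=-5,dy=-10->C
  (1,6):dx=-6,dy=-12->C; (1,7):dx=-1,dy=-1->C; (1,8):dx=-3,dy=-4->C; (2,3):dx=-2,dy=-3->C
  (2,4):dx=-7,dy=-8->C; (2,5):dx=-3,dy=-5->C; (2,6):dx=-4,dy=-7->C; (2,7):dx=+1,dy=+4->C
  (2,8):dx=-1,dy=+1->D; (3,4):dx=-5,dy=-5->C; (3,5):dx=-1,dy=-2->C; (3,6):dx=-2,dy=-4->C
  (3,7):dx=+3,dy=+7->C; (3,8):dx=+1,dy=+4->C; (4,5):dx=+4,dy=+3->C; (4,6):dx=+3,dy=+1->C
  (4,7):dx=+8,dy=+12->C; (4,8):dx=+6,dy=+9->C; (5,6):dx=-1,dy=-2->C; (5,7):dx=+4,dy=+9->C
  (5,8):dx=+2,dy=+6->C; (6,7):dx=+5,dy=+11->C; (6,8):dx=+3,dy=+8->C; (7,8):dx=-2,dy=-3->C
Step 2: C = 27, D = 1, total pairs = 28.
Step 3: tau = (C - D)/(n(n-1)/2) = (27 - 1)/28 = 0.928571.
Step 4: Exact two-sided p-value (enumerate n! = 40320 permutations of y under H0): p = 0.000397.
Step 5: alpha = 0.1. reject H0.

tau_b = 0.9286 (C=27, D=1), p = 0.000397, reject H0.


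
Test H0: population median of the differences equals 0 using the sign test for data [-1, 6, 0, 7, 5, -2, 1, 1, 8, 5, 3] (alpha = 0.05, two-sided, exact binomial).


Step 1: Discard zero differences. Original n = 11; n_eff = number of nonzero differences = 10.
Nonzero differences (with sign): -1, +6, +7, +5, -2, +1, +1, +8, +5, +3
Step 2: Count signs: positive = 8, negative = 2.
Step 3: Under H0: P(positive) = 0.5, so the number of positives S ~ Bin(10, 0.5).
Step 4: Two-sided exact p-value = sum of Bin(10,0.5) probabilities at or below the observed probability = 0.109375.
Step 5: alpha = 0.05. fail to reject H0.

n_eff = 10, pos = 8, neg = 2, p = 0.109375, fail to reject H0.


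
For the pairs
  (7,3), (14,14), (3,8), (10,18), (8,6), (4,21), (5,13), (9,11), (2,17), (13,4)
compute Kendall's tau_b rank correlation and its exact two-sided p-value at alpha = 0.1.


Step 1: Enumerate the 45 unordered pairs (i,j) with i<j and classify each by sign(x_j-x_i) * sign(y_j-y_i).
  (1,2):dx=+7,dy=+11->C; (1,3):dx=-4,dy=+5->D; (1,4):dx=+3,dy=+15->C; (1,5):dx=+1,dy=+3->C
  (1,6):dx=-3,dy=+18->D; (1,7):dx=-2,dy=+10->D; (1,8):dx=+2,dy=+8->C; (1,9):dx=-5,dy=+14->D
  (1,10):dx=+6,dy=+1->C; (2,3):dx=-11,dy=-6->C; (2,4):dx=-4,dy=+4->D; (2,5):dx=-6,dy=-8->C
  (2,6):dx=-10,dy=+7->D; (2,7):dx=-9,dy=-1->C; (2,8):dx=-5,dy=-3->C; (2,9):dx=-12,dy=+3->D
  (2,10):dx=-1,dy=-10->C; (3,4):dx=+7,dy=+10->C; (3,5):dx=+5,dy=-2->D; (3,6):dx=+1,dy=+13->C
  (3,7):dx=+2,dy=+5->C; (3,8):dx=+6,dy=+3->C; (3,9):dx=-1,dy=+9->D; (3,10):dx=+10,dy=-4->D
  (4,5):dx=-2,dy=-12->C; (4,6):dx=-6,dy=+3->D; (4,7):dx=-5,dy=-5->C; (4,8):dx=-1,dy=-7->C
  (4,9):dx=-8,dy=-1->C; (4,10):dx=+3,dy=-14->D; (5,6):dx=-4,dy=+15->D; (5,7):dx=-3,dy=+7->D
  (5,8):dx=+1,dy=+5->C; (5,9):dx=-6,dy=+11->D; (5,10):dx=+5,dy=-2->D; (6,7):dx=+1,dy=-8->D
  (6,8):dx=+5,dy=-10->D; (6,9):dx=-2,dy=-4->C; (6,10):dx=+9,dy=-17->D; (7,8):dx=+4,dy=-2->D
  (7,9):dx=-3,dy=+4->D; (7,10):dx=+8,dy=-9->D; (8,9):dx=-7,dy=+6->D; (8,10):dx=+4,dy=-7->D
  (9,10):dx=+11,dy=-13->D
Step 2: C = 20, D = 25, total pairs = 45.
Step 3: tau = (C - D)/(n(n-1)/2) = (20 - 25)/45 = -0.111111.
Step 4: Exact two-sided p-value (enumerate n! = 3628800 permutations of y under H0): p = 0.727490.
Step 5: alpha = 0.1. fail to reject H0.

tau_b = -0.1111 (C=20, D=25), p = 0.727490, fail to reject H0.


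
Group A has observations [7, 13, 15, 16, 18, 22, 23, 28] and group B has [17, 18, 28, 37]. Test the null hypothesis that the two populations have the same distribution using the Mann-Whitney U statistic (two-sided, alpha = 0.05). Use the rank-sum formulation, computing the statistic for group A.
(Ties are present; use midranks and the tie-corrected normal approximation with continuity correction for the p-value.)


Step 1: Combine and sort all 12 observations; assign midranks.
sorted (value, group): (7,X), (13,X), (15,X), (16,X), (17,Y), (18,X), (18,Y), (22,X), (23,X), (28,X), (28,Y), (37,Y)
ranks: 7->1, 13->2, 15->3, 16->4, 17->5, 18->6.5, 18->6.5, 22->8, 23->9, 28->10.5, 28->10.5, 37->12
Step 2: Rank sum for X: R1 = 1 + 2 + 3 + 4 + 6.5 + 8 + 9 + 10.5 = 44.
Step 3: U_X = R1 - n1(n1+1)/2 = 44 - 8*9/2 = 44 - 36 = 8.
       U_Y = n1*n2 - U_X = 32 - 8 = 24.
Step 4: Ties are present, so use the tie-corrected normal approximation (with continuity correction) for the p-value.
Step 5: p-value = 0.201148; compare to alpha = 0.05. fail to reject H0.

U_X = 8, p = 0.201148, fail to reject H0 at alpha = 0.05.


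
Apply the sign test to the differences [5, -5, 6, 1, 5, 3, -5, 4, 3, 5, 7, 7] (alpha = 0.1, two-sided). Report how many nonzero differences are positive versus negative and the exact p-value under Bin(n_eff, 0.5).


Step 1: Discard zero differences. Original n = 12; n_eff = number of nonzero differences = 12.
Nonzero differences (with sign): +5, -5, +6, +1, +5, +3, -5, +4, +3, +5, +7, +7
Step 2: Count signs: positive = 10, negative = 2.
Step 3: Under H0: P(positive) = 0.5, so the number of positives S ~ Bin(12, 0.5).
Step 4: Two-sided exact p-value = sum of Bin(12,0.5) probabilities at or below the observed probability = 0.038574.
Step 5: alpha = 0.1. reject H0.

n_eff = 12, pos = 10, neg = 2, p = 0.038574, reject H0.


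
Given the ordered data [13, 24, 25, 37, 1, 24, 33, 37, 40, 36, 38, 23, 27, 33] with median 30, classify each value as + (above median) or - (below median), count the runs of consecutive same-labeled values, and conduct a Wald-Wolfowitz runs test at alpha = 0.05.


Step 1: Compute median = 30; label A = above, B = below.
Labels in order: BBBABBAAAAABBA  (n_A = 7, n_B = 7)
Step 2: Count runs R = 6.
Step 3: Under H0 (random ordering), E[R] = 2*n_A*n_B/(n_A+n_B) + 1 = 2*7*7/14 + 1 = 8.0000.
        Var[R] = 2*n_A*n_B*(2*n_A*n_B - n_A - n_B) / ((n_A+n_B)^2 * (n_A+n_B-1)) = 8232/2548 = 3.2308.
        SD[R] = 1.7974.
Step 4: Continuity-corrected z = (R + 0.5 - E[R]) / SD[R] = (6 + 0.5 - 8.0000) / 1.7974 = -0.8345.
Step 5: Two-sided p-value via normal approximation = 2*(1 - Phi(|z|)) = 0.403986.
Step 6: alpha = 0.05. fail to reject H0.

R = 6, z = -0.8345, p = 0.403986, fail to reject H0.


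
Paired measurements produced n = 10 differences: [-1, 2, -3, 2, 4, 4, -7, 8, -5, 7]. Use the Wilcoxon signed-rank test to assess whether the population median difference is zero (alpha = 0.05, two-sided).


Step 1: Drop any zero differences (none here) and take |d_i|.
|d| = [1, 2, 3, 2, 4, 4, 7, 8, 5, 7]
Step 2: Midrank |d_i| (ties get averaged ranks).
ranks: |1|->1, |2|->2.5, |3|->4, |2|->2.5, |4|->5.5, |4|->5.5, |7|->8.5, |8|->10, |5|->7, |7|->8.5
Step 3: Attach original signs; sum ranks with positive sign and with negative sign.
W+ = 2.5 + 2.5 + 5.5 + 5.5 + 10 + 8.5 = 34.5
W- = 1 + 4 + 8.5 + 7 = 20.5
(Check: W+ + W- = 55 should equal n(n+1)/2 = 55.)
Step 4: Test statistic W = min(W+, W-) = 20.5.
Step 5: Ties in |d|, so use the tie-corrected normal approximation.
        E[W] = n(n+1)/4 = 10*11/4 = 27.5.
        Tie groups: |d|=2 (t=2), |d|=4 (t=2), |d|=7 (t=2); sum(t^3 - t) = 18.
        Var[W] = n(n+1)(2n+1)/24 - sum(t^3-t)/48 = 2310/24 - 18/48 = 95.875.
        z = (W - E[W]) / sqrt(Var[W]) = (20.5 - 27.5) / 9.7916 = -0.7149.
        Two-sided p = 2*Phi(z) = 0.474671.
Step 6: alpha = 0.05. fail to reject H0.

W+ = 34.5, W- = 20.5, W = min = 20.5, p = 0.474671, fail to reject H0.


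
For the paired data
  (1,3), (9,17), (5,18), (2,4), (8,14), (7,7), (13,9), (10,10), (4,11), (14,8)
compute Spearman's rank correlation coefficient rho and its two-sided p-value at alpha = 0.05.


Step 1: Rank x and y separately (midranks; no ties here).
rank(x): 1->1, 9->7, 5->4, 2->2, 8->6, 7->5, 13->9, 10->8, 4->3, 14->10
rank(y): 3->1, 17->9, 18->10, 4->2, 14->8, 7->3, 9->5, 10->6, 11->7, 8->4
Step 2: d_i = R_x(i) - R_y(i); compute d_i^2.
  (1-1)^2=0, (7-9)^2=4, (4-10)^2=36, (2-2)^2=0, (6-8)^2=4, (5-3)^2=4, (9-5)^2=16, (8-6)^2=4, (3-7)^2=16, (10-4)^2=36
sum(d^2) = 120.
Step 3: rho = 1 - 6*120 / (10*(10^2 - 1)) = 1 - 720/990 = 0.272727.
Step 4: Under H0, t = rho * sqrt((n-2)/(1-rho^2)) = 0.8018 ~ t(8).
Step 5: Two-sided p-value from the t-distribution with 8 df = 0.445838.
Step 6: alpha = 0.05. fail to reject H0.

rho = 0.2727, p = 0.445838, fail to reject H0 at alpha = 0.05.


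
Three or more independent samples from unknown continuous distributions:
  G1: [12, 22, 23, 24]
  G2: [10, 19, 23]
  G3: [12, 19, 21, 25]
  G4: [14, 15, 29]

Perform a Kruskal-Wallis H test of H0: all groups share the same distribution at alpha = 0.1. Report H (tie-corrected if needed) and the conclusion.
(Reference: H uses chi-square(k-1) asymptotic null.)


Step 1: Combine all N = 14 observations and assign midranks.
sorted (value, group, rank): (10,G2,1), (12,G1,2.5), (12,G3,2.5), (14,G4,4), (15,G4,5), (19,G2,6.5), (19,G3,6.5), (21,G3,8), (22,G1,9), (23,G1,10.5), (23,G2,10.5), (24,G1,12), (25,G3,13), (29,G4,14)
Step 2: Sum ranks within each group.
R_1 = 34 (n_1 = 4)
R_2 = 18 (n_2 = 3)
R_3 = 30 (n_3 = 4)
R_4 = 23 (n_4 = 3)
Step 3: H = 12/(N(N+1)) * sum(R_i^2/n_i) - 3(N+1)
     = 12/(14*15) * (34^2/4 + 18^2/3 + 30^2/4 + 23^2/3) - 3*15
     = 0.057143 * 798.333 - 45
     = 0.619048.
Step 4: Ties present; correction factor C = 1 - 18/(14^3 - 14) = 0.993407. Corrected H = 0.619048 / 0.993407 = 0.623156.
Step 5: Under H0, H ~ chi^2(3); p-value = 0.891111.
Step 6: alpha = 0.1. fail to reject H0.

H = 0.6232, df = 3, p = 0.891111, fail to reject H0.


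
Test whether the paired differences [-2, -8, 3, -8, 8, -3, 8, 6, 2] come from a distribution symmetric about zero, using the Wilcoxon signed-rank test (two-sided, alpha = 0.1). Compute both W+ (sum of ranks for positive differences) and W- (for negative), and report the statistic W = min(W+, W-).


Step 1: Drop any zero differences (none here) and take |d_i|.
|d| = [2, 8, 3, 8, 8, 3, 8, 6, 2]
Step 2: Midrank |d_i| (ties get averaged ranks).
ranks: |2|->1.5, |8|->7.5, |3|->3.5, |8|->7.5, |8|->7.5, |3|->3.5, |8|->7.5, |6|->5, |2|->1.5
Step 3: Attach original signs; sum ranks with positive sign and with negative sign.
W+ = 3.5 + 7.5 + 7.5 + 5 + 1.5 = 25
W- = 1.5 + 7.5 + 7.5 + 3.5 = 20
(Check: W+ + W- = 45 should equal n(n+1)/2 = 45.)
Step 4: Test statistic W = min(W+, W-) = 20.
Step 5: Ties in |d|, so use the tie-corrected normal approximation.
        E[W] = n(n+1)/4 = 9*10/4 = 22.5.
        Tie groups: |d|=2 (t=2), |d|=3 (t=2), |d|=8 (t=4); sum(t^3 - t) = 72.
        Var[W] = n(n+1)(2n+1)/24 - sum(t^3-t)/48 = 1710/24 - 72/48 = 69.75.
        z = (W - E[W]) / sqrt(Var[W]) = (20 - 22.5) / 8.3516 = -0.2993.
        Two-sided p = 2*Phi(z) = 0.764679.
Step 6: alpha = 0.1. fail to reject H0.

W+ = 25, W- = 20, W = min = 20, p = 0.764679, fail to reject H0.


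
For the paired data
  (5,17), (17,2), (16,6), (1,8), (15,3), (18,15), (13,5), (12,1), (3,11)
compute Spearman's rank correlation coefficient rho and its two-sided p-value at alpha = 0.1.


Step 1: Rank x and y separately (midranks; no ties here).
rank(x): 5->3, 17->8, 16->7, 1->1, 15->6, 18->9, 13->5, 12->4, 3->2
rank(y): 17->9, 2->2, 6->5, 8->6, 3->3, 15->8, 5->4, 1->1, 11->7
Step 2: d_i = R_x(i) - R_y(i); compute d_i^2.
  (3-9)^2=36, (8-2)^2=36, (7-5)^2=4, (1-6)^2=25, (6-3)^2=9, (9-8)^2=1, (5-4)^2=1, (4-1)^2=9, (2-7)^2=25
sum(d^2) = 146.
Step 3: rho = 1 - 6*146 / (9*(9^2 - 1)) = 1 - 876/720 = -0.216667.
Step 4: Under H0, t = rho * sqrt((n-2)/(1-rho^2)) = -0.5872 ~ t(7).
Step 5: Two-sided p-value from the t-distribution with 7 df = 0.575515.
Step 6: alpha = 0.1. fail to reject H0.

rho = -0.2167, p = 0.575515, fail to reject H0 at alpha = 0.1.


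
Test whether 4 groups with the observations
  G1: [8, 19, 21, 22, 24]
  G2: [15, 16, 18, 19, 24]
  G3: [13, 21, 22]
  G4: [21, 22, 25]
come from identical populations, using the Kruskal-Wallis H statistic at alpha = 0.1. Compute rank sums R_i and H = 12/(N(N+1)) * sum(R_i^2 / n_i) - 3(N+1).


Step 1: Combine all N = 16 observations and assign midranks.
sorted (value, group, rank): (8,G1,1), (13,G3,2), (15,G2,3), (16,G2,4), (18,G2,5), (19,G1,6.5), (19,G2,6.5), (21,G1,9), (21,G3,9), (21,G4,9), (22,G1,12), (22,G3,12), (22,G4,12), (24,G1,14.5), (24,G2,14.5), (25,G4,16)
Step 2: Sum ranks within each group.
R_1 = 43 (n_1 = 5)
R_2 = 33 (n_2 = 5)
R_3 = 23 (n_3 = 3)
R_4 = 37 (n_4 = 3)
Step 3: H = 12/(N(N+1)) * sum(R_i^2/n_i) - 3(N+1)
     = 12/(16*17) * (43^2/5 + 33^2/5 + 23^2/3 + 37^2/3) - 3*17
     = 0.044118 * 1220.27 - 51
     = 2.835294.
Step 4: Ties present; correction factor C = 1 - 60/(16^3 - 16) = 0.985294. Corrected H = 2.835294 / 0.985294 = 2.877612.
Step 5: Under H0, H ~ chi^2(3); p-value = 0.410882.
Step 6: alpha = 0.1. fail to reject H0.

H = 2.8776, df = 3, p = 0.410882, fail to reject H0.


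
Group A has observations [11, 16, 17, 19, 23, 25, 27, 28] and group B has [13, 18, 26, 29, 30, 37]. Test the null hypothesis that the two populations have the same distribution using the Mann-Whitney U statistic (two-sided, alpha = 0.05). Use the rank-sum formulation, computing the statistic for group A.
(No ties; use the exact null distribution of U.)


Step 1: Combine and sort all 14 observations; assign midranks.
sorted (value, group): (11,X), (13,Y), (16,X), (17,X), (18,Y), (19,X), (23,X), (25,X), (26,Y), (27,X), (28,X), (29,Y), (30,Y), (37,Y)
ranks: 11->1, 13->2, 16->3, 17->4, 18->5, 19->6, 23->7, 25->8, 26->9, 27->10, 28->11, 29->12, 30->13, 37->14
Step 2: Rank sum for X: R1 = 1 + 3 + 4 + 6 + 7 + 8 + 10 + 11 = 50.
Step 3: U_X = R1 - n1(n1+1)/2 = 50 - 8*9/2 = 50 - 36 = 14.
       U_Y = n1*n2 - U_X = 48 - 14 = 34.
Step 4: No ties, so the exact null distribution of U (based on enumerating the C(14,8) = 3003 equally likely rank assignments) gives the two-sided p-value.
Step 5: p-value = 0.228438; compare to alpha = 0.05. fail to reject H0.

U_X = 14, p = 0.228438, fail to reject H0 at alpha = 0.05.


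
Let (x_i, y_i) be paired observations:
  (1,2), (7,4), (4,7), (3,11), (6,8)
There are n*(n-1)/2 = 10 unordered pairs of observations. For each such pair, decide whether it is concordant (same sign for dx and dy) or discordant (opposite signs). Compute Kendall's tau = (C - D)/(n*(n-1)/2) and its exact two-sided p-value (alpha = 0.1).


Step 1: Enumerate the 10 unordered pairs (i,j) with i<j and classify each by sign(x_j-x_i) * sign(y_j-y_i).
  (1,2):dx=+6,dy=+2->C; (1,3):dx=+3,dy=+5->C; (1,4):dx=+2,dy=+9->C; (1,5):dx=+5,dy=+6->C
  (2,3):dx=-3,dy=+3->D; (2,4):dx=-4,dy=+7->D; (2,5):dx=-1,dy=+4->D; (3,4):dx=-1,dy=+4->D
  (3,5):dx=+2,dy=+1->C; (4,5):dx=+3,dy=-3->D
Step 2: C = 5, D = 5, total pairs = 10.
Step 3: tau = (C - D)/(n(n-1)/2) = (5 - 5)/10 = 0.000000.
Step 4: Exact two-sided p-value (enumerate n! = 120 permutations of y under H0): p = 1.000000.
Step 5: alpha = 0.1. fail to reject H0.

tau_b = 0.0000 (C=5, D=5), p = 1.000000, fail to reject H0.


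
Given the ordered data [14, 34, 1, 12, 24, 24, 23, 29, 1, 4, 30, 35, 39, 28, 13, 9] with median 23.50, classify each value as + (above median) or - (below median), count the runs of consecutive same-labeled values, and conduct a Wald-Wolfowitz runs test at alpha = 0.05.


Step 1: Compute median = 23.50; label A = above, B = below.
Labels in order: BABBAABABBAAAABB  (n_A = 8, n_B = 8)
Step 2: Count runs R = 9.
Step 3: Under H0 (random ordering), E[R] = 2*n_A*n_B/(n_A+n_B) + 1 = 2*8*8/16 + 1 = 9.0000.
        Var[R] = 2*n_A*n_B*(2*n_A*n_B - n_A - n_B) / ((n_A+n_B)^2 * (n_A+n_B-1)) = 14336/3840 = 3.7333.
        SD[R] = 1.9322.
Step 4: R = E[R], so z = 0 with no continuity correction.
Step 5: Two-sided p-value via normal approximation = 2*(1 - Phi(|z|)) = 1.000000.
Step 6: alpha = 0.05. fail to reject H0.

R = 9, z = 0.0000, p = 1.000000, fail to reject H0.


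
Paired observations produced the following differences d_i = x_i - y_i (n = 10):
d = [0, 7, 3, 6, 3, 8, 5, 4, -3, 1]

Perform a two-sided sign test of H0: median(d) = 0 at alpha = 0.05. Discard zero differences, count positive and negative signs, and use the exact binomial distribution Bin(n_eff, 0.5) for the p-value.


Step 1: Discard zero differences. Original n = 10; n_eff = number of nonzero differences = 9.
Nonzero differences (with sign): +7, +3, +6, +3, +8, +5, +4, -3, +1
Step 2: Count signs: positive = 8, negative = 1.
Step 3: Under H0: P(positive) = 0.5, so the number of positives S ~ Bin(9, 0.5).
Step 4: Two-sided exact p-value = sum of Bin(9,0.5) probabilities at or below the observed probability = 0.039062.
Step 5: alpha = 0.05. reject H0.

n_eff = 9, pos = 8, neg = 1, p = 0.039062, reject H0.


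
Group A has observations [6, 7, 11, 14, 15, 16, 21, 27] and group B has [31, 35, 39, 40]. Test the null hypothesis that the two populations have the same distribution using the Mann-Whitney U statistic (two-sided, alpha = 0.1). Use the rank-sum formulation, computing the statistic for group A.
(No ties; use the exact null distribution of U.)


Step 1: Combine and sort all 12 observations; assign midranks.
sorted (value, group): (6,X), (7,X), (11,X), (14,X), (15,X), (16,X), (21,X), (27,X), (31,Y), (35,Y), (39,Y), (40,Y)
ranks: 6->1, 7->2, 11->3, 14->4, 15->5, 16->6, 21->7, 27->8, 31->9, 35->10, 39->11, 40->12
Step 2: Rank sum for X: R1 = 1 + 2 + 3 + 4 + 5 + 6 + 7 + 8 = 36.
Step 3: U_X = R1 - n1(n1+1)/2 = 36 - 8*9/2 = 36 - 36 = 0.
       U_Y = n1*n2 - U_X = 32 - 0 = 32.
Step 4: No ties, so the exact null distribution of U (based on enumerating the C(12,8) = 495 equally likely rank assignments) gives the two-sided p-value.
Step 5: p-value = 0.004040; compare to alpha = 0.1. reject H0.

U_X = 0, p = 0.004040, reject H0 at alpha = 0.1.


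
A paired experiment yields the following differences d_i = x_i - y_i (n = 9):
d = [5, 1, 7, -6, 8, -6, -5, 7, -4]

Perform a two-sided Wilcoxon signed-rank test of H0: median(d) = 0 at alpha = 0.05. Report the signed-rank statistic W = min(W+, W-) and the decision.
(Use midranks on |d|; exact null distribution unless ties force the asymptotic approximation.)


Step 1: Drop any zero differences (none here) and take |d_i|.
|d| = [5, 1, 7, 6, 8, 6, 5, 7, 4]
Step 2: Midrank |d_i| (ties get averaged ranks).
ranks: |5|->3.5, |1|->1, |7|->7.5, |6|->5.5, |8|->9, |6|->5.5, |5|->3.5, |7|->7.5, |4|->2
Step 3: Attach original signs; sum ranks with positive sign and with negative sign.
W+ = 3.5 + 1 + 7.5 + 9 + 7.5 = 28.5
W- = 5.5 + 5.5 + 3.5 + 2 = 16.5
(Check: W+ + W- = 45 should equal n(n+1)/2 = 45.)
Step 4: Test statistic W = min(W+, W-) = 16.5.
Step 5: Ties in |d|, so use the tie-corrected normal approximation.
        E[W] = n(n+1)/4 = 9*10/4 = 22.5.
        Tie groups: |d|=5 (t=2), |d|=6 (t=2), |d|=7 (t=2); sum(t^3 - t) = 18.
        Var[W] = n(n+1)(2n+1)/24 - sum(t^3-t)/48 = 1710/24 - 18/48 = 70.875.
        z = (W - E[W]) / sqrt(Var[W]) = (16.5 - 22.5) / 8.4187 = -0.7127.
        Two-sided p = 2*Phi(z) = 0.476033.
Step 6: alpha = 0.05. fail to reject H0.

W+ = 28.5, W- = 16.5, W = min = 16.5, p = 0.476033, fail to reject H0.


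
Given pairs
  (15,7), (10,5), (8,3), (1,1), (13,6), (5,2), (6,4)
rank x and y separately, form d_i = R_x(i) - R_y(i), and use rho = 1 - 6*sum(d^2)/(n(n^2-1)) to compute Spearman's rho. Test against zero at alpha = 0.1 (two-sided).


Step 1: Rank x and y separately (midranks; no ties here).
rank(x): 15->7, 10->5, 8->4, 1->1, 13->6, 5->2, 6->3
rank(y): 7->7, 5->5, 3->3, 1->1, 6->6, 2->2, 4->4
Step 2: d_i = R_x(i) - R_y(i); compute d_i^2.
  (7-7)^2=0, (5-5)^2=0, (4-3)^2=1, (1-1)^2=0, (6-6)^2=0, (2-2)^2=0, (3-4)^2=1
sum(d^2) = 2.
Step 3: rho = 1 - 6*2 / (7*(7^2 - 1)) = 1 - 12/336 = 0.964286.
Step 4: Under H0, t = rho * sqrt((n-2)/(1-rho^2)) = 8.1408 ~ t(5).
Step 5: Two-sided p-value from the t-distribution with 5 df = 0.000454.
Step 6: alpha = 0.1. reject H0.

rho = 0.9643, p = 0.000454, reject H0 at alpha = 0.1.


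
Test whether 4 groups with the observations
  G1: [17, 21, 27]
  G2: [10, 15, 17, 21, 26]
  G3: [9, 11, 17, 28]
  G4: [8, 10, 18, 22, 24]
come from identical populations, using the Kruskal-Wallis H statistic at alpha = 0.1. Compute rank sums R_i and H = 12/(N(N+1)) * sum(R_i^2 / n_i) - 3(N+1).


Step 1: Combine all N = 17 observations and assign midranks.
sorted (value, group, rank): (8,G4,1), (9,G3,2), (10,G2,3.5), (10,G4,3.5), (11,G3,5), (15,G2,6), (17,G1,8), (17,G2,8), (17,G3,8), (18,G4,10), (21,G1,11.5), (21,G2,11.5), (22,G4,13), (24,G4,14), (26,G2,15), (27,G1,16), (28,G3,17)
Step 2: Sum ranks within each group.
R_1 = 35.5 (n_1 = 3)
R_2 = 44 (n_2 = 5)
R_3 = 32 (n_3 = 4)
R_4 = 41.5 (n_4 = 5)
Step 3: H = 12/(N(N+1)) * sum(R_i^2/n_i) - 3(N+1)
     = 12/(17*18) * (35.5^2/3 + 44^2/5 + 32^2/4 + 41.5^2/5) - 3*18
     = 0.039216 * 1407.73 - 54
     = 1.205229.
Step 4: Ties present; correction factor C = 1 - 36/(17^3 - 17) = 0.992647. Corrected H = 1.205229 / 0.992647 = 1.214156.
Step 5: Under H0, H ~ chi^2(3); p-value = 0.749611.
Step 6: alpha = 0.1. fail to reject H0.

H = 1.2142, df = 3, p = 0.749611, fail to reject H0.


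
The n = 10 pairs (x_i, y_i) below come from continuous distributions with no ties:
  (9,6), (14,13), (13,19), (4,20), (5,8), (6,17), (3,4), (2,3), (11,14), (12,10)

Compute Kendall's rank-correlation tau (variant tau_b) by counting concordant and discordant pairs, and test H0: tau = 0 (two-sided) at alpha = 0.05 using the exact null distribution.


Step 1: Enumerate the 45 unordered pairs (i,j) with i<j and classify each by sign(x_j-x_i) * sign(y_j-y_i).
  (1,2):dx=+5,dy=+7->C; (1,3):dx=+4,dy=+13->C; (1,4):dx=-5,dy=+14->D; (1,5):dx=-4,dy=+2->D
  (1,6):dx=-3,dy=+11->D; (1,7):dx=-6,dy=-2->C; (1,8):dx=-7,dy=-3->C; (1,9):dx=+2,dy=+8->C
  (1,10):dx=+3,dy=+4->C; (2,3):dx=-1,dy=+6->D; (2,4):dx=-10,dy=+7->D; (2,5):dx=-9,dy=-5->C
  (2,6):dx=-8,dy=+4->D; (2,7):dx=-11,dy=-9->C; (2,8):dx=-12,dy=-10->C; (2,9):dx=-3,dy=+1->D
  (2,10):dx=-2,dy=-3->C; (3,4):dx=-9,dy=+1->D; (3,5):dx=-8,dy=-11->C; (3,6):dx=-7,dy=-2->C
  (3,7):dx=-10,dy=-15->C; (3,8):dx=-11,dy=-16->C; (3,9):dx=-2,dy=-5->C; (3,10):dx=-1,dy=-9->C
  (4,5):dx=+1,dy=-12->D; (4,6):dx=+2,dy=-3->D; (4,7):dx=-1,dy=-16->C; (4,8):dx=-2,dy=-17->C
  (4,9):dx=+7,dy=-6->D; (4,10):dx=+8,dy=-10->D; (5,6):dx=+1,dy=+9->C; (5,7):dx=-2,dy=-4->C
  (5,8):dx=-3,dy=-5->C; (5,9):dx=+6,dy=+6->C; (5,10):dx=+7,dy=+2->C; (6,7):dx=-3,dy=-13->C
  (6,8):dx=-4,dy=-14->C; (6,9):dx=+5,dy=-3->D; (6,10):dx=+6,dy=-7->D; (7,8):dx=-1,dy=-1->C
  (7,9):dx=+8,dy=+10->C; (7,10):dx=+9,dy=+6->C; (8,9):dx=+9,dy=+11->C; (8,10):dx=+10,dy=+7->C
  (9,10):dx=+1,dy=-4->D
Step 2: C = 30, D = 15, total pairs = 45.
Step 3: tau = (C - D)/(n(n-1)/2) = (30 - 15)/45 = 0.333333.
Step 4: Exact two-sided p-value (enumerate n! = 3628800 permutations of y under H0): p = 0.216373.
Step 5: alpha = 0.05. fail to reject H0.

tau_b = 0.3333 (C=30, D=15), p = 0.216373, fail to reject H0.


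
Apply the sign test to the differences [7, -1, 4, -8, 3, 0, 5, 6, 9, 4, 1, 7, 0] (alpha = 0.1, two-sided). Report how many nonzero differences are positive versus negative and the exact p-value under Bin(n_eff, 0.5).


Step 1: Discard zero differences. Original n = 13; n_eff = number of nonzero differences = 11.
Nonzero differences (with sign): +7, -1, +4, -8, +3, +5, +6, +9, +4, +1, +7
Step 2: Count signs: positive = 9, negative = 2.
Step 3: Under H0: P(positive) = 0.5, so the number of positives S ~ Bin(11, 0.5).
Step 4: Two-sided exact p-value = sum of Bin(11,0.5) probabilities at or below the observed probability = 0.065430.
Step 5: alpha = 0.1. reject H0.

n_eff = 11, pos = 9, neg = 2, p = 0.065430, reject H0.


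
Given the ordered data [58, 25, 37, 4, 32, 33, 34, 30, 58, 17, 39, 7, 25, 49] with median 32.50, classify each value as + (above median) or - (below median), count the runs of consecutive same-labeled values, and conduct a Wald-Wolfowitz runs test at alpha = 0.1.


Step 1: Compute median = 32.50; label A = above, B = below.
Labels in order: ABABBAABABABBA  (n_A = 7, n_B = 7)
Step 2: Count runs R = 11.
Step 3: Under H0 (random ordering), E[R] = 2*n_A*n_B/(n_A+n_B) + 1 = 2*7*7/14 + 1 = 8.0000.
        Var[R] = 2*n_A*n_B*(2*n_A*n_B - n_A - n_B) / ((n_A+n_B)^2 * (n_A+n_B-1)) = 8232/2548 = 3.2308.
        SD[R] = 1.7974.
Step 4: Continuity-corrected z = (R - 0.5 - E[R]) / SD[R] = (11 - 0.5 - 8.0000) / 1.7974 = 1.3909.
Step 5: Two-sided p-value via normal approximation = 2*(1 - Phi(|z|)) = 0.164264.
Step 6: alpha = 0.1. fail to reject H0.

R = 11, z = 1.3909, p = 0.164264, fail to reject H0.


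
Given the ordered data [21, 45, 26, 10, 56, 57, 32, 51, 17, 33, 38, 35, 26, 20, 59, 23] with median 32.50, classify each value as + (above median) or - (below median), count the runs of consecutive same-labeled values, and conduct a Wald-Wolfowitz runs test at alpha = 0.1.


Step 1: Compute median = 32.50; label A = above, B = below.
Labels in order: BABBAABABAAABBAB  (n_A = 8, n_B = 8)
Step 2: Count runs R = 11.
Step 3: Under H0 (random ordering), E[R] = 2*n_A*n_B/(n_A+n_B) + 1 = 2*8*8/16 + 1 = 9.0000.
        Var[R] = 2*n_A*n_B*(2*n_A*n_B - n_A - n_B) / ((n_A+n_B)^2 * (n_A+n_B-1)) = 14336/3840 = 3.7333.
        SD[R] = 1.9322.
Step 4: Continuity-corrected z = (R - 0.5 - E[R]) / SD[R] = (11 - 0.5 - 9.0000) / 1.9322 = 0.7763.
Step 5: Two-sided p-value via normal approximation = 2*(1 - Phi(|z|)) = 0.437558.
Step 6: alpha = 0.1. fail to reject H0.

R = 11, z = 0.7763, p = 0.437558, fail to reject H0.


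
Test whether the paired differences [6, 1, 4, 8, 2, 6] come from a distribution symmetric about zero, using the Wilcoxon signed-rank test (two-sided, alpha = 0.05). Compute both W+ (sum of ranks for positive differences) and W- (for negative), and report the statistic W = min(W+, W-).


Step 1: Drop any zero differences (none here) and take |d_i|.
|d| = [6, 1, 4, 8, 2, 6]
Step 2: Midrank |d_i| (ties get averaged ranks).
ranks: |6|->4.5, |1|->1, |4|->3, |8|->6, |2|->2, |6|->4.5
Step 3: Attach original signs; sum ranks with positive sign and with negative sign.
W+ = 4.5 + 1 + 3 + 6 + 2 + 4.5 = 21
W- = 0 = 0
(Check: W+ + W- = 21 should equal n(n+1)/2 = 21.)
Step 4: Test statistic W = min(W+, W-) = 0.
Step 5: Ties in |d|, so use the tie-corrected normal approximation.
        E[W] = n(n+1)/4 = 6*7/4 = 10.5.
        Tie groups: |d|=6 (t=2); sum(t^3 - t) = 6.
        Var[W] = n(n+1)(2n+1)/24 - sum(t^3-t)/48 = 546/24 - 6/48 = 22.625.
        z = (W - E[W]) / sqrt(Var[W]) = (0 - 10.5) / 4.7566 = -2.2075.
        Two-sided p = 2*Phi(z) = 0.027281.
Step 6: alpha = 0.05. reject H0.

W+ = 21, W- = 0, W = min = 0, p = 0.027281, reject H0.


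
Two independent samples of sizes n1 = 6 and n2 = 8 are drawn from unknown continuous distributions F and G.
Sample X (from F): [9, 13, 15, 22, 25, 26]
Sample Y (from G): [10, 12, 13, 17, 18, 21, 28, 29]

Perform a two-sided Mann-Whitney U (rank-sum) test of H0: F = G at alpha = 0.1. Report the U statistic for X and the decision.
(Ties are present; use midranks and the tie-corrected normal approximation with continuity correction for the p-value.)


Step 1: Combine and sort all 14 observations; assign midranks.
sorted (value, group): (9,X), (10,Y), (12,Y), (13,X), (13,Y), (15,X), (17,Y), (18,Y), (21,Y), (22,X), (25,X), (26,X), (28,Y), (29,Y)
ranks: 9->1, 10->2, 12->3, 13->4.5, 13->4.5, 15->6, 17->7, 18->8, 21->9, 22->10, 25->11, 26->12, 28->13, 29->14
Step 2: Rank sum for X: R1 = 1 + 4.5 + 6 + 10 + 11 + 12 = 44.5.
Step 3: U_X = R1 - n1(n1+1)/2 = 44.5 - 6*7/2 = 44.5 - 21 = 23.5.
       U_Y = n1*n2 - U_X = 48 - 23.5 = 24.5.
Step 4: Ties are present, so use the tie-corrected normal approximation (with continuity correction) for the p-value.
Step 5: p-value = 1.000000; compare to alpha = 0.1. fail to reject H0.

U_X = 23.5, p = 1.000000, fail to reject H0 at alpha = 0.1.
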